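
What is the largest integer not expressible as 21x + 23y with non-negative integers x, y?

For two coprime denominations a and b, the Frobenius number (largest value not representable as a non-negative combination) is ab - a - b.
Here gcd(21, 23) = 1, so they are coprime.
F(21, 23) = 21·23 - 21 - 23 = 483 - 44 = 439

439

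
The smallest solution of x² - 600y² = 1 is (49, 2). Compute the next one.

Solutions to x² - Dy² = 1 are generated by powers of (x₀ + y₀√D).
The next solution satisfies x₁ + y₁√600 = (x₀ + y₀√600)², giving:
x₁ = x₀² + 600y₀² = 49² + 600·2² = 2401 + 2400 = 4801
y₁ = 2x₀y₀ = 2·49·2 = 196

Verify: 4801² - 600·196² = 23049601 - 23049600 = 1 ✓

x = 4801, y = 196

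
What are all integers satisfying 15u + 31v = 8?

Step 1: Compute gcd(15, 31) = 1.
Since 1 divides 8, solutions exist.

Step 2: Find a particular solution using extended Euclidean algorithm.
We get u₀ = -16, v₀ = 8.
Check: 15*-16 + 31*8 = 8 = 8 ✓

Step 3: Write the general solution.
u = -16 + (31/1)t = -16 + 31t
v = 8 - (15/1)t = 8 - 15t
for any integer t.

u = -16 + 31t, v = 8 - 15t for integer t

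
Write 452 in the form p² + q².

We need to find integers p, q > 0 such that p² + q² = 452.
Trying p = 14: q² = 452 - 14² = 452 - 196 = 256
q = 16
Check: 14² + 16² = 196 + 256 = 452 ✓

452 = 14² + 16²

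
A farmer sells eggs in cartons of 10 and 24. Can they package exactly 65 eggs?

We need non-negative a, b with 10a + 24b = 65.
gcd(10, 24) = 2, and 2 does not divide 65.
No integer solutions exist.

No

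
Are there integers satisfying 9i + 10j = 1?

Step 1: Compute gcd(9, 10).
gcd(9, 10) = 1

Step 2: Check divisibility.
Does 1 divide 1? 1 = 1 x 1, so yes.

By the theorem on linear Diophantine equations, 9i + 10j = 1 has integer solutions if and only if gcd(9, 10) divides 1. Since 1 | 1, solutions exist.

Yes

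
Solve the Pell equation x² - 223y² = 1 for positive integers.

We seek the smallest positive integers (x, y) with x² - 223y² = 1, i.e., x² = 223y² + 1.
Try successive y values:
y = 1: x² = 223·1² + 1 = 224, not a perfect square
y = 2: x² = 223·2² + 1 = 893, not a perfect square
y = 3: x² = 223·3² + 1 = 2008, not a perfect square
... continuing the search (or via continued fractions) ...
y = 15: x² = 223·15² + 1 = 50176, x = 224 ✓

Verify: 224² - 223·15² = 50176 - 50175 = 1 ✓

x = 224, y = 15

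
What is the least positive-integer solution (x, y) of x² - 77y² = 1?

We seek the smallest positive integers (x, y) with x² - 77y² = 1, i.e., x² = 77y² + 1.
Try successive y values:
y = 1: x² = 77·1² + 1 = 78, not a perfect square
y = 2: x² = 77·2² + 1 = 309, not a perfect square
y = 3: x² = 77·3² + 1 = 694, not a perfect square
... continuing the search (or via continued fractions) ...
y = 40: x² = 77·40² + 1 = 123201, x = 351 ✓

Verify: 351² - 77·40² = 123201 - 123200 = 1 ✓

x = 351, y = 40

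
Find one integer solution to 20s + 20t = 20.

Step 1: Check solvability.
gcd(20, 20) = 20
Since 20 divides 20, solutions exist.

Step 2: Apply extended Euclidean algorithm to find gcd.
We find integers such that 20*x0 + 20*y0 = 20

Step 3: Scale the particular solution.
Multiply by 20/20 = 1:
s = 0, t = 1

Step 4: Verify.
20*(0) + 20*(1) = 20 = 20 ✓

s = 0, t = 1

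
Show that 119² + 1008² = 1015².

Compute a² + b² = 119² + 1008² = 14161 + 1016064 = 1030225
Compute c² = 1015² = 1030225
Since 1030225 = 1030225, confirmed.

Yes, it is a Pythagorean triple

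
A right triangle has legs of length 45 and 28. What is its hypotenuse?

c² = a² + b² = 45² + 28² = 2025 + 784 = 2809
c = 53

53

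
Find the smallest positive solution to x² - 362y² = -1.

We need x² = 362y² - 1. Try successive y:
y = 1: x² = 362·1² - 1 = 361 = 19² ✓
Check: 19² - 362·1² = 361 - 362 = -1 ✓

x = 19, y = 1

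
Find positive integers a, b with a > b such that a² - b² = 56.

Factor: a² - b² = (a+b)(a-b) = 56.
We need two factors of 56 with the same parity.
Use a+b = 28 and a-b = 2 (product 28·2 = 56).
Adding: 2a = 30, so a = 15.
Subtracting: 2b = 26, so b = 13.
Check: 15² - 13² = 225 - 169 = 56 ✓

a = 15, b = 13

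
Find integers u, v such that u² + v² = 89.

We need to find integers u, v > 0 such that u² + v² = 89.
Trying u = 5: v² = 89 - 5² = 89 - 25 = 64
v = 8
Check: 5² + 8² = 25 + 64 = 89 ✓

89 = 5² + 8²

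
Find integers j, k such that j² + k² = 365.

We need to find integers j, k > 0 such that j² + k² = 365.
Trying j = 2: k² = 365 - 2² = 365 - 4 = 361
k = 19
Check: 2² + 19² = 4 + 361 = 365 ✓

365 = 2² + 19²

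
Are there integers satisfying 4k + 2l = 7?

Step 1: Compute gcd(4, 2).
gcd(4, 2) = 2

Step 2: Check divisibility.
Does 2 divide 7? 7 = 2 x 3 + 1, so no.

By the theorem on linear Diophantine equations, 4k + 2l = 7 has integer solutions if and only if gcd(4, 2) divides 7. Since 2 does not divide 7, no solutions exist.

No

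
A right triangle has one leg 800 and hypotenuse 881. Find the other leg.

a² = c² - b² = 776161 - 640000 = 136161
a = 369

369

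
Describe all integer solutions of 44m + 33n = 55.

Step 1: Compute gcd(44, 33) = 11.
Since 11 divides 55, solutions exist.

Step 2: Find a particular solution using extended Euclidean algorithm.
We get m₀ = 5, n₀ = -5.
Check: 44*5 + 33*-5 = 55 = 55 ✓

Step 3: Write the general solution.
m = 5 + (33/11)t = 5 + 3t
n = -5 - (44/11)t = -5 - 4t
for any integer t.

m = 5 + 3t, n = -5 - 4t for integer t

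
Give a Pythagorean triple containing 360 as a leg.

We need the other leg and hypotenuse such that 360² + x² = c².
Take x = 319, c = 481: 360² + 319² = 129600 + 101761 = 231361 = 481² ✓
Triple: (319, 360, 481)

(319, 360, 481)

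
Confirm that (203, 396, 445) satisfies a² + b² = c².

Compute a² + b² = 203² + 396² = 41209 + 156816 = 198025
Compute c² = 445² = 198025
Since 198025 = 198025, confirmed.

Yes, it is a Pythagorean triple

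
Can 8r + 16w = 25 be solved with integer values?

Step 1: Compute gcd(8, 16).
gcd(8, 16) = 8

Step 2: Check divisibility.
Does 8 divide 25? 25 = 8 x 3 + 1, so no.

By the theorem on linear Diophantine equations, 8r + 16w = 25 has integer solutions if and only if gcd(8, 16) divides 25. Since 8 does not divide 25, no solutions exist.

No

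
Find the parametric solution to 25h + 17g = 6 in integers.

Step 1: Compute gcd(25, 17) = 1.
Since 1 divides 6, solutions exist.

Step 2: Find a particular solution using extended Euclidean algorithm.
We get h₀ = -12, g₀ = 18.
Check: 25*-12 + 17*18 = 6 = 6 ✓

Step 3: Write the general solution.
h = -12 + (17/1)t = -12 + 17t
g = 18 - (25/1)t = 18 - 25t
for any integer t.

h = -12 + 17t, g = 18 - 25t for integer t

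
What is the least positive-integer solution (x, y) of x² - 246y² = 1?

We seek the smallest positive integers (x, y) with x² - 246y² = 1, i.e., x² = 246y² + 1.
Try successive y values:
y = 1: x² = 246·1² + 1 = 247, not a perfect square
y = 2: x² = 246·2² + 1 = 985, not a perfect square
y = 3: x² = 246·3² + 1 = 2215, not a perfect square
... continuing the search (or via continued fractions) ...
y = 5662: x² = 246·5662² + 1 = 7886328025, x = 88805 ✓

Verify: 88805² - 246·5662² = 7886328025 - 7886328024 = 1 ✓

x = 88805, y = 5662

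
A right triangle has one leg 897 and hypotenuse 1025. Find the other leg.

b² = c² - a² = 1050625 - 804609 = 246016
b = 496

496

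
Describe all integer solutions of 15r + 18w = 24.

Step 1: Compute gcd(15, 18) = 3.
Since 3 divides 24, solutions exist.

Step 2: Find a particular solution using extended Euclidean algorithm.
We get r₀ = -8, w₀ = 8.
Check: 15*-8 + 18*8 = 24 = 24 ✓

Step 3: Write the general solution.
r = -8 + (18/3)t = -8 + 6t
w = 8 - (15/3)t = 8 - 5t
for any integer t.

r = -8 + 6t, w = 8 - 5t for integer t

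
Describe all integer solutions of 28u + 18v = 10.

Step 1: Compute gcd(28, 18) = 2.
Since 2 divides 10, solutions exist.

Step 2: Find a particular solution using extended Euclidean algorithm.
We get u₀ = 10, v₀ = -15.
Check: 28*10 + 18*-15 = 10 = 10 ✓

Step 3: Write the general solution.
u = 10 + (18/2)t = 10 + 9t
v = -15 - (28/2)t = -15 - 14t
for any integer t.

u = 10 + 9t, v = -15 - 14t for integer t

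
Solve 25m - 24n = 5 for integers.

Step 1: Check solvability.
gcd(25, 24) = 1
Since 1 divides 5, solutions exist.

Step 2: Apply extended Euclidean algorithm to find gcd.
We find integers such that 25*x0 + 24*y0 = 1

Step 3: Scale the particular solution.
Multiply by 5/1 = 5:
m = 5, n = 5

Step 4: Verify.
25*(5) - 24*(5) = 5 = 5 ✓

m = 5, n = 5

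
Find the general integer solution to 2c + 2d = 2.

Step 1: Compute gcd(2, 2) = 2.
Since 2 divides 2, solutions exist.

Step 2: Find a particular solution using extended Euclidean algorithm.
We get c₀ = 0, d₀ = 1.
Check: 2*0 + 2*1 = 2 = 2 ✓

Step 3: Write the general solution.
c = 0 + (2/2)t = 0 + 1t
d = 1 - (2/2)t = 1 - 1t
for any integer t.

c = 0 + 1t, d = 1 - 1t for integer t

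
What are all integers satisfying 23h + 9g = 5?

Step 1: Compute gcd(23, 9) = 1.
Since 1 divides 5, solutions exist.

Step 2: Find a particular solution using extended Euclidean algorithm.
We get h₀ = 10, g₀ = -25.
Check: 23*10 + 9*-25 = 5 = 5 ✓

Step 3: Write the general solution.
h = 10 + (9/1)t = 10 + 9t
g = -25 - (23/1)t = -25 - 23t
for any integer t.

h = 10 + 9t, g = -25 - 23t for integer t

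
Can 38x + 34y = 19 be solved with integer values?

Step 1: Compute gcd(38, 34).
gcd(38, 34) = 2

Step 2: Check divisibility.
Does 2 divide 19? 19 = 2 x 9 + 1, so no.

By the theorem on linear Diophantine equations, 38x + 34y = 19 has integer solutions if and only if gcd(38, 34) divides 19. Since 2 does not divide 19, no solutions exist.

No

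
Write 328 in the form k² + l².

We need to find integers k, l > 0 such that k² + l² = 328.
Trying k = 2: l² = 328 - 2² = 328 - 4 = 324
l = 18
Check: 2² + 18² = 4 + 324 = 328 ✓

328 = 2² + 18²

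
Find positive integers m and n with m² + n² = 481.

We need to find integers m, n > 0 such that m² + n² = 481.
Trying m = 9: n² = 481 - 9² = 481 - 81 = 400
n = 20
Check: 9² + 20² = 81 + 400 = 481 ✓

481 = 9² + 20²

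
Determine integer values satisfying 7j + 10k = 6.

Step 1: Check solvability.
gcd(7, 10) = 1
Since 1 divides 6, solutions exist.

Step 2: Apply extended Euclidean algorithm to find gcd.
We find integers such that 7*x0 + 10*y0 = 1

Step 3: Scale the particular solution.
Multiply by 6/1 = 6:
j = 18, k = -12

Step 4: Verify.
7*(18) + 10*(-12) = 6 = 6 ✓

j = 18, k = -12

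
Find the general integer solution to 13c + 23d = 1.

Step 1: Compute gcd(13, 23) = 1.
Since 1 divides 1, solutions exist.

Step 2: Find a particular solution using extended Euclidean algorithm.
We get c₀ = -7, d₀ = 4.
Check: 13*-7 + 23*4 = 1 = 1 ✓

Step 3: Write the general solution.
c = -7 + (23/1)t = -7 + 23t
d = 4 - (13/1)t = 4 - 13t
for any integer t.

c = -7 + 23t, d = 4 - 13t for integer t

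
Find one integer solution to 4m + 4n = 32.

Step 1: Check solvability.
gcd(4, 4) = 4
Since 4 divides 32, solutions exist.

Step 2: Apply extended Euclidean algorithm to find gcd.
We find integers such that 4*x0 + 4*y0 = 4

Step 3: Scale the particular solution.
Multiply by 32/4 = 8:
m = 0, n = 8

Step 4: Verify.
4*(0) + 4*(8) = 32 = 32 ✓

m = 0, n = 8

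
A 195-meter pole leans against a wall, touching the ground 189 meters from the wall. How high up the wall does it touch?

The ladder, wall, and ground form a right triangle with hypotenuse 195 and one leg 189.
By the Pythagorean theorem: h² = 195² - 189² = 38025 - 35721 = 2304
h = √2304 = 48 meters

48 meters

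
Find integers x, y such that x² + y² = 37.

We need to find integers x, y > 0 such that x² + y² = 37.
Trying x = 1: y² = 37 - 1² = 37 - 1 = 36
y = 6
Check: 1² + 6² = 1 + 36 = 37 ✓

37 = 1² + 6²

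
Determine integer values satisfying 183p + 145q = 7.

Step 1: Check solvability.
gcd(183, 145) = 1
Since 1 divides 7, solutions exist.

Step 2: Apply extended Euclidean algorithm to find gcd.
We find integers such that 183*x0 + 145*y0 = 1

Step 3: Scale the particular solution.
Multiply by 7/1 = 7:
p = 294, q = -371

Step 4: Verify.
183*(294) + 145*(-371) = 7 = 7 ✓

p = 294, q = -371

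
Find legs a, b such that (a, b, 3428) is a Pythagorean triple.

We need a² + b² = 3428² = 11751184.
Trying: 3300² + 928² = 10890000 + 861184 = 11751184 ✓

(3300, 928, 3428)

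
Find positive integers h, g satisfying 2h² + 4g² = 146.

Try small values of h and check whether (146 - 2h²)/4 is a perfect square.
h = 1: 2·1² = 2, so 4g² = 146 - 2 = 144, giving g² = 36, g = 6.
Check: 2·1² + 4·6² = 2 + 144 = 146 ✓

h = 1, g = 6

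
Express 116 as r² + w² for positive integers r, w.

We need to find integers r, w > 0 such that r² + w² = 116.
Trying r = 4: w² = 116 - 4² = 116 - 16 = 100
w = 10
Check: 4² + 10² = 16 + 100 = 116 ✓

116 = 4² + 10²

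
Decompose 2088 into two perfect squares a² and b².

We need to find integers a, b > 0 such that a² + b² = 2088.
Trying a = 18: b² = 2088 - 18² = 2088 - 324 = 1764
b = 42
Check: 18² + 42² = 324 + 1764 = 2088 ✓

2088 = 18² + 42²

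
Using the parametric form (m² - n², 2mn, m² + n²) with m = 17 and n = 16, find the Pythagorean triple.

a = m² - n² = 17² - 16² = 289 - 256 = 33
b = 2mn = 2·17·16 = 544
c = m² + n² = 289 + 256 = 545
Verify: 33² + 544² = 1089 + 295936 = 297025 = 545² ✓

(33, 544, 545)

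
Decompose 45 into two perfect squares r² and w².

We need to find integers r, w > 0 such that r² + w² = 45.
Trying r = 3: w² = 45 - 3² = 45 - 9 = 36
w = 6
Check: 3² + 6² = 9 + 36 = 45 ✓

45 = 3² + 6²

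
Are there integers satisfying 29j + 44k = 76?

Step 1: Compute gcd(29, 44).
gcd(29, 44) = 1

Step 2: Check divisibility.
Does 1 divide 76? 76 = 1 x 76, so yes.

By the theorem on linear Diophantine equations, 29j + 44k = 76 has integer solutions if and only if gcd(29, 44) divides 76. Since 1 | 76, solutions exist.

Yes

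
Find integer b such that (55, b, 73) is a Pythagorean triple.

b² = c² - a² = 73² - 55² = 5329 - 3025 = 2304
b = sqrt(2304) = 48

48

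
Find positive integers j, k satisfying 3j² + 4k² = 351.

Try small values of j and check whether (351 - 3j²)/4 is a perfect square.
j = 3: 3·3² = 27, so 4k² = 351 - 27 = 324, giving k² = 81, k = 9.
Check: 3·3² + 4·9² = 27 + 324 = 351 ✓

j = 3, k = 9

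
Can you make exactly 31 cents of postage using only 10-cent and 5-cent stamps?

We need non-negative x, y with 10x + 5y = 31.
gcd(10, 5) = 5, and 5 does not divide 31.
No integer solutions exist, so certainly no non-negative ones.

No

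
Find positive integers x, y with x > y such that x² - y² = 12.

Factor: x² - y² = (x+y)(x-y) = 12.
We need two factors of 12 with the same parity.
Use x+y = 6 and x-y = 2 (product 6·2 = 12).
Adding: 2x = 8, so x = 4.
Subtracting: 2y = 4, so y = 2.
Check: 4² - 2² = 16 - 4 = 12 ✓

x = 4, y = 2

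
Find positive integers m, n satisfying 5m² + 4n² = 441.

Try small values of m and check whether (441 - 5m²)/4 is a perfect square.
m = 7: 5·7² = 245, so 4n² = 441 - 245 = 196, giving n² = 49, n = 7.
Check: 5·7² + 4·7² = 245 + 196 = 441 ✓

m = 7, n = 7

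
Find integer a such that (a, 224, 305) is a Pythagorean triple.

a² = c² - b² = 305² - 224² = 93025 - 50176 = 42849
a = sqrt(42849) = 207

207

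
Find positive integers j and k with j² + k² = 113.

We need to find integers j, k > 0 such that j² + k² = 113.
Trying j = 7: k² = 113 - 7² = 113 - 49 = 64
k = 8
Check: 7² + 8² = 49 + 64 = 113 ✓

113 = 7² + 8²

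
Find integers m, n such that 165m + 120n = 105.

Step 1: Check solvability.
gcd(165, 120) = 15
Since 15 divides 105, solutions exist.

Step 2: Apply extended Euclidean algorithm to find gcd.
We find integers such that 165*x0 + 120*y0 = 15

Step 3: Scale the particular solution.
Multiply by 105/15 = 7:
m = 21, n = -28

Step 4: Verify.
165*(21) + 120*(-28) = 105 = 105 ✓

m = 21, n = -28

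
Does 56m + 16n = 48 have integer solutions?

Step 1: Compute gcd(56, 16).
gcd(56, 16) = 8

Step 2: Check divisibility.
Does 8 divide 48? 48 = 8 x 6, so yes.

By the theorem on linear Diophantine equations, 56m + 16n = 48 has integer solutions if and only if gcd(56, 16) divides 48. Since 8 | 48, solutions exist.

Yes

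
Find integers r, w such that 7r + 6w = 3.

Step 1: Check solvability.
gcd(7, 6) = 1
Since 1 divides 3, solutions exist.

Step 2: Apply extended Euclidean algorithm to find gcd.
We find integers such that 7*x0 + 6*y0 = 1

Step 3: Scale the particular solution.
Multiply by 3/1 = 3:
r = 3, w = -3

Step 4: Verify.
7*(3) + 6*(-3) = 3 = 3 ✓

r = 3, w = -3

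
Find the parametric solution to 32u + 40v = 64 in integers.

Step 1: Compute gcd(32, 40) = 8.
Since 8 divides 64, solutions exist.

Step 2: Find a particular solution using extended Euclidean algorithm.
We get u₀ = -8, v₀ = 8.
Check: 32*-8 + 40*8 = 64 = 64 ✓

Step 3: Write the general solution.
u = -8 + (40/8)t = -8 + 5t
v = 8 - (32/8)t = 8 - 4t
for any integer t.

u = -8 + 5t, v = 8 - 4t for integer t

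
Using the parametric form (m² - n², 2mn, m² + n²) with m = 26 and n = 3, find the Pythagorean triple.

a = m² - n² = 26² - 3² = 676 - 9 = 667
b = 2mn = 2·26·3 = 156
c = m² + n² = 676 + 9 = 685
Verify: 667² + 156² = 444889 + 24336 = 469225 = 685² ✓

(667, 156, 685)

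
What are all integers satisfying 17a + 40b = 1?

Step 1: Compute gcd(17, 40) = 1.
Since 1 divides 1, solutions exist.

Step 2: Find a particular solution using extended Euclidean algorithm.
We get a₀ = -7, b₀ = 3.
Check: 17*-7 + 40*3 = 1 = 1 ✓

Step 3: Write the general solution.
a = -7 + (40/1)t = -7 + 40t
b = 3 - (17/1)t = 3 - 17t
for any integer t.

a = -7 + 40t, b = 3 - 17t for integer t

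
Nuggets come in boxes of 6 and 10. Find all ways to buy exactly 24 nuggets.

We need non-negative integers (x, y) with 6x + 10y = 24.
For each x in 0..4, check if 24 - 6x is a non-negative multiple of 10.
x = 4: 10y = 0, y = 0 ✓

(4 boxes of 6, 0 boxes of 10)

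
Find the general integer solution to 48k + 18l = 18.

Step 1: Compute gcd(48, 18) = 6.
Since 6 divides 18, solutions exist.

Step 2: Find a particular solution using extended Euclidean algorithm.
We get k₀ = -3, l₀ = 9.
Check: 48*-3 + 18*9 = 18 = 18 ✓

Step 3: Write the general solution.
k = -3 + (18/6)t = -3 + 3t
l = 9 - (48/6)t = 9 - 8t
for any integer t.

k = -3 + 3t, l = 9 - 8t for integer t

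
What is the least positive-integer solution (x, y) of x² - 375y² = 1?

We seek the smallest positive integers (x, y) with x² - 375y² = 1, i.e., x² = 375y² + 1.
Try successive y values:
y = 1: x² = 375·1² + 1 = 376, not a perfect square
y = 2: x² = 375·2² + 1 = 1501, not a perfect square
y = 3: x² = 375·3² + 1 = 3376, not a perfect square
... continuing the search (or via continued fractions) ...
y = 781: x² = 375·781² + 1 = 228735376, x = 15124 ✓

Verify: 15124² - 375·781² = 228735376 - 228735375 = 1 ✓

x = 15124, y = 781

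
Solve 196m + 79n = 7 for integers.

Step 1: Check solvability.
gcd(196, 79) = 1
Since 1 divides 7, solutions exist.

Step 2: Apply extended Euclidean algorithm to find gcd.
We find integers such that 196*x0 + 79*y0 = 1

Step 3: Scale the particular solution.
Multiply by 7/1 = 7:
m = -189, n = 469

Step 4: Verify.
196*(-189) + 79*(469) = 7 = 7 ✓

m = -189, n = 469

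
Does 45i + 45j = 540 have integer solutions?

Step 1: Compute gcd(45, 45).
gcd(45, 45) = 45

Step 2: Check divisibility.
Does 45 divide 540? 540 = 45 x 12, so yes.

By the theorem on linear Diophantine equations, 45i + 45j = 540 has integer solutions if and only if gcd(45, 45) divides 540. Since 45 | 540, solutions exist.

Yes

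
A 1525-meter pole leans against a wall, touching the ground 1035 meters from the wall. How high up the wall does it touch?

The ladder, wall, and ground form a right triangle with hypotenuse 1525 and one leg 1035.
By the Pythagorean theorem: h² = 1525² - 1035² = 2325625 - 1071225 = 1254400
h = √1254400 = 1120 meters

1120 meters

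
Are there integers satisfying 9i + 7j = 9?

Step 1: Compute gcd(9, 7).
gcd(9, 7) = 1

Step 2: Check divisibility.
Does 1 divide 9? 9 = 1 x 9, so yes.

By the theorem on linear Diophantine equations, 9i + 7j = 9 has integer solutions if and only if gcd(9, 7) divides 9. Since 1 | 9, solutions exist.

Yes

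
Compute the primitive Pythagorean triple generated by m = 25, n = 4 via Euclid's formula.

a = m² - n² = 625 - 16 = 609
b = 2mn = 2·25·4 = 200
c = m² + n² = 625 + 16 = 641
Verify: 609² + 200² = 370881 + 40000 = 410881 = 641² ✓

(609, 200, 641)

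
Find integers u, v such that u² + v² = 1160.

We need to find integers u, v > 0 such that u² + v² = 1160.
Trying u = 2: v² = 1160 - 2² = 1160 - 4 = 1156
v = 34
Check: 2² + 34² = 4 + 1156 = 1160 ✓

1160 = 2² + 34²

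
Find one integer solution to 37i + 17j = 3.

Step 1: Check solvability.
gcd(37, 17) = 1
Since 1 divides 3, solutions exist.

Step 2: Apply extended Euclidean algorithm to find gcd.
We find integers such that 37*x0 + 17*y0 = 1

Step 3: Scale the particular solution.
Multiply by 3/1 = 3:
i = 18, j = -39

Step 4: Verify.
37*(18) + 17*(-39) = 3 = 3 ✓

i = 18, j = -39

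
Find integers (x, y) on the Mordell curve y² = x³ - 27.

Try small integer x values and check whether x³ - 27 is a perfect square.
x = 3: x³ - 27 = 3³ - 27 = 27 - 27 = 0
Is 0 a perfect square? 0² = 0 ✓
So (x, y) = (3, 0) is a solution.

x = 3, y = 0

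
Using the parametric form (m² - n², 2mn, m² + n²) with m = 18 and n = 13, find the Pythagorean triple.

a = m² - n² = 324 - 169 = 155
b = 2mn = 2·18·13 = 468
c = m² + n² = 324 + 169 = 493
Verify: 155² + 468² = 24025 + 219024 = 243049 = 493² ✓

(155, 468, 493)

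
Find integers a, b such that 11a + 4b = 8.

Step 1: Check solvability.
gcd(11, 4) = 1
Since 1 divides 8, solutions exist.

Step 2: Apply extended Euclidean algorithm to find gcd.
We find integers such that 11*x0 + 4*y0 = 1

Step 3: Scale the particular solution.
Multiply by 8/1 = 8:
a = -8, b = 24

Step 4: Verify.
11*(-8) + 4*(24) = 8 = 8 ✓

a = -8, b = 24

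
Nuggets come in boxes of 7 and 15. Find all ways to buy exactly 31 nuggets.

We need non-negative integers (x, y) with 7x + 15y = 31.
For each x in 0..4, check if 31 - 7x is a non-negative multiple of 15.
No x yields an integer y ≥ 0.

No solution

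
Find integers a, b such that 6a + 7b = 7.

Step 1: Check solvability.
gcd(6, 7) = 1
Since 1 divides 7, solutions exist.

Step 2: Apply extended Euclidean algorithm to find gcd.
We find integers such that 6*x0 + 7*y0 = 1

Step 3: Scale the particular solution.
Multiply by 7/1 = 7:
a = -7, b = 7

Step 4: Verify.
6*(-7) + 7*(7) = 7 = 7 ✓

a = -7, b = 7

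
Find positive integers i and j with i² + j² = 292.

We need to find integers i, j > 0 such that i² + j² = 292.
Trying i = 6: j² = 292 - 6² = 292 - 36 = 256
j = 16
Check: 6² + 16² = 36 + 256 = 292 ✓

292 = 6² + 16²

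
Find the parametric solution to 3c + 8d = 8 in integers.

Step 1: Compute gcd(3, 8) = 1.
Since 1 divides 8, solutions exist.

Step 2: Find a particular solution using extended Euclidean algorithm.
We get c₀ = 24, d₀ = -8.
Check: 3*24 + 8*-8 = 8 = 8 ✓

Step 3: Write the general solution.
c = 24 + (8/1)t = 24 + 8t
d = -8 - (3/1)t = -8 - 3t
for any integer t.

c = 24 + 8t, d = -8 - 3t for integer t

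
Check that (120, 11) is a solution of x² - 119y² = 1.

Compute x² = 120² = 14400
Compute 119y² = 119·11² = 119·121 = 14399
x² - 119y² = 14400 - 14399 = 1
Since this equals 1, (120, 11) is a solution.

Yes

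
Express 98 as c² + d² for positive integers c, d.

We need to find integers c, d > 0 such that c² + d² = 98.
Trying c = 7: d² = 98 - 7² = 98 - 49 = 49
d = 7
Check: 7² + 7² = 49 + 49 = 98 ✓

98 = 7² + 7²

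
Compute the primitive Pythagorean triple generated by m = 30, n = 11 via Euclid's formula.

a = m² - n² = 900 - 121 = 779
b = 2mn = 2·30·11 = 660
c = m² + n² = 900 + 121 = 1021
Verify: 779² + 660² = 606841 + 435600 = 1042441 = 1021² ✓

(779, 660, 1021)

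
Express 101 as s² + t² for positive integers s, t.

We need to find integers s, t > 0 such that s² + t² = 101.
Trying s = 1: t² = 101 - 1² = 101 - 1 = 100
t = 10
Check: 1² + 10² = 1 + 100 = 101 ✓

101 = 1² + 10²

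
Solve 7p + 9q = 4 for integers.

Step 1: Check solvability.
gcd(7, 9) = 1
Since 1 divides 4, solutions exist.

Step 2: Apply extended Euclidean algorithm to find gcd.
We find integers such that 7*x0 + 9*y0 = 1

Step 3: Scale the particular solution.
Multiply by 4/1 = 4:
p = 16, q = -12

Step 4: Verify.
7*(16) + 9*(-12) = 4 = 4 ✓

p = 16, q = -12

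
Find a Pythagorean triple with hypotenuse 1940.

We need a² + b² = 1940² = 3763600.
Trying: 1932² + 176² = 3732624 + 30976 = 3763600 ✓

(1932, 176, 1940)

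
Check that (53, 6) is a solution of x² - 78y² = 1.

Compute x² = 53² = 2809
Compute 78y² = 78·6² = 78·36 = 2808
x² - 78y² = 2809 - 2808 = 1
Since this equals 1, (53, 6) is a solution.

Yes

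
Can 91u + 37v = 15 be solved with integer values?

Step 1: Compute gcd(91, 37).
gcd(91, 37) = 1

Step 2: Check divisibility.
Does 1 divide 15? 15 = 1 x 15, so yes.

By the theorem on linear Diophantine equations, 91u + 37v = 15 has integer solutions if and only if gcd(91, 37) divides 15. Since 1 | 15, solutions exist.

Yes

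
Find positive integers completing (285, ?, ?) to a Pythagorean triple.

We need the other leg and hypotenuse such that 285² + x² = c².
Take x = 1612, c = 1637: 285² + 1612² = 81225 + 2598544 = 2679769 = 1637² ✓
Triple: (285, 1612, 1637)

(285, 1612, 1637)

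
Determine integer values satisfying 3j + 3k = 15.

Step 1: Check solvability.
gcd(3, 3) = 3
Since 3 divides 15, solutions exist.

Step 2: Apply extended Euclidean algorithm to find gcd.
We find integers such that 3*x0 + 3*y0 = 3

Step 3: Scale the particular solution.
Multiply by 15/3 = 5:
j = 0, k = 5

Step 4: Verify.
3*(0) + 3*(5) = 15 = 15 ✓

j = 0, k = 5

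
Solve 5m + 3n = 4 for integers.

Step 1: Check solvability.
gcd(5, 3) = 1
Since 1 divides 4, solutions exist.

Step 2: Apply extended Euclidean algorithm to find gcd.
We find integers such that 5*x0 + 3*y0 = 1

Step 3: Scale the particular solution.
Multiply by 4/1 = 4:
m = -4, n = 8

Step 4: Verify.
5*(-4) + 3*(8) = 4 = 4 ✓

m = -4, n = 8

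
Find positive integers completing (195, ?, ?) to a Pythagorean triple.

We need the other leg and hypotenuse such that 195² + x² = c².
Take x = 28, c = 197: 195² + 28² = 38025 + 784 = 38809 = 197² ✓
Triple: (195, 28, 197)

(195, 28, 197)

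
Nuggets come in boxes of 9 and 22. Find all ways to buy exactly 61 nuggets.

We need non-negative integers (x, y) with 9x + 22y = 61.
For each x in 0..6, check if 61 - 9x is a non-negative multiple of 22.
No x yields an integer y ≥ 0.

No solution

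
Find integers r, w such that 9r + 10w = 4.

Step 1: Check solvability.
gcd(9, 10) = 1
Since 1 divides 4, solutions exist.

Step 2: Apply extended Euclidean algorithm to find gcd.
We find integers such that 9*x0 + 10*y0 = 1

Step 3: Scale the particular solution.
Multiply by 4/1 = 4:
r = -4, w = 4

Step 4: Verify.
9*(-4) + 10*(4) = 4 = 4 ✓

r = -4, w = 4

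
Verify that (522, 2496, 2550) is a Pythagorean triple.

Compute a² + b² = 522² + 2496² = 272484 + 6230016 = 6502500
Compute c² = 2550² = 6502500
Since 6502500 = 6502500, confirmed.

Yes, it is a Pythagorean triple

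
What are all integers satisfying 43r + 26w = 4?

Step 1: Compute gcd(43, 26) = 1.
Since 1 divides 4, solutions exist.

Step 2: Find a particular solution using extended Euclidean algorithm.
We get r₀ = -12, w₀ = 20.
Check: 43*-12 + 26*20 = 4 = 4 ✓

Step 3: Write the general solution.
r = -12 + (26/1)t = -12 + 26t
w = 20 - (43/1)t = 20 - 43t
for any integer t.

r = -12 + 26t, w = 20 - 43t for integer t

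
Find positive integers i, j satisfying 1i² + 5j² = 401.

Try small values of i and check whether (401 - 1i²)/5 is a perfect square.
i = 9: 1·9² = 81, so 5j² = 401 - 81 = 320, giving j² = 64, j = 8.
Check: 1·9² + 5·8² = 81 + 320 = 401 ✓

i = 9, j = 8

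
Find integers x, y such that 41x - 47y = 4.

Step 1: Check solvability.
gcd(41, 47) = 1
Since 1 divides 4, solutions exist.

Step 2: Apply extended Euclidean algorithm to find gcd.
We find integers such that 41*x0 + 47*y0 = 1

Step 3: Scale the particular solution.
Multiply by 4/1 = 4:
x = -32, y = -28

Step 4: Verify.
41*(-32) - 47*(-28) = 4 = 4 ✓

x = -32, y = -28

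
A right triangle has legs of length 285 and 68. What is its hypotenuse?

c² = a² + b² = 285² + 68² = 81225 + 4624 = 85849
c = 293

293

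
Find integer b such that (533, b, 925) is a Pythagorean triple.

b² = c² - a² = 925² - 533² = 855625 - 284089 = 571536
b = sqrt(571536) = 756

756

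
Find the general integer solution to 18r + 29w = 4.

Step 1: Compute gcd(18, 29) = 1.
Since 1 divides 4, solutions exist.

Step 2: Find a particular solution using extended Euclidean algorithm.
We get r₀ = -32, w₀ = 20.
Check: 18*-32 + 29*20 = 4 = 4 ✓

Step 3: Write the general solution.
r = -32 + (29/1)t = -32 + 29t
w = 20 - (18/1)t = 20 - 18t
for any integer t.

r = -32 + 29t, w = 20 - 18t for integer t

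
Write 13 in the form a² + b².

We need to find integers a, b > 0 such that a² + b² = 13.
Trying a = 2: b² = 13 - 2² = 13 - 4 = 9
b = 3
Check: 2² + 3² = 4 + 9 = 13 ✓

13 = 2² + 3²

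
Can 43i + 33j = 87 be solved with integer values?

Step 1: Compute gcd(43, 33).
gcd(43, 33) = 1

Step 2: Check divisibility.
Does 1 divide 87? 87 = 1 x 87, so yes.

By the theorem on linear Diophantine equations, 43i + 33j = 87 has integer solutions if and only if gcd(43, 33) divides 87. Since 1 | 87, solutions exist.

Yes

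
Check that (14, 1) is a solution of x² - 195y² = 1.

Compute x² = 14² = 196
Compute 195y² = 195·1² = 195·1 = 195
x² - 195y² = 196 - 195 = 1
Since this equals 1, (14, 1) is a solution.

Yes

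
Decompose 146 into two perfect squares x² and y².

We need to find integers x, y > 0 such that x² + y² = 146.
Trying x = 5: y² = 146 - 5² = 146 - 25 = 121
y = 11
Check: 5² + 11² = 25 + 121 = 146 ✓

146 = 5² + 11²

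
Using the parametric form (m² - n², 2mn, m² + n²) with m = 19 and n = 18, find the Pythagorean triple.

a = m² - n² = 361 - 324 = 37
b = 2mn = 2·19·18 = 684
c = m² + n² = 361 + 324 = 685
Verify: 37² + 684² = 1369 + 467856 = 469225 = 685² ✓

(37, 684, 685)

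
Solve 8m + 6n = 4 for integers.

Step 1: Check solvability.
gcd(8, 6) = 2
Since 2 divides 4, solutions exist.

Step 2: Apply extended Euclidean algorithm to find gcd.
We find integers such that 8*x0 + 6*y0 = 2

Step 3: Scale the particular solution.
Multiply by 4/2 = 2:
m = 2, n = -2

Step 4: Verify.
8*(2) + 6*(-2) = 4 = 4 ✓

m = 2, n = -2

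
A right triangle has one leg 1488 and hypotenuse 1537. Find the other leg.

a² = c² - b² = 2362369 - 2214144 = 148225
a = 385

385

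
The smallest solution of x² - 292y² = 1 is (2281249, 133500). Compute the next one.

Solutions to x² - Dy² = 1 are generated by powers of (x₀ + y₀√D).
The next solution satisfies x₁ + y₁√292 = (x₀ + y₀√292)², giving:
x₁ = x₀² + 292y₀² = 2281249² + 292·133500² = 5204097000001 + 5204097000000 = 10408194000001
y₁ = 2x₀y₀ = 2·2281249·133500 = 609093483000

Verify: 10408194000001² - 292·609093483000² = 108330502341656816388000001 - 108330502341656816388000000 = 1 ✓

x = 10408194000001, y = 609093483000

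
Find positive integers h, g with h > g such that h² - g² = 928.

Factor: h² - g² = (h+g)(h-g) = 928.
We need two factors of 928 with the same parity.
Use h+g = 464 and h-g = 2 (product 464·2 = 928).
Adding: 2h = 466, so h = 233.
Subtracting: 2g = 462, so g = 231.
Check: 233² - 231² = 54289 - 53361 = 928 ✓

h = 233, g = 231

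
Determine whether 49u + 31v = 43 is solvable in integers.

Step 1: Compute gcd(49, 31).
gcd(49, 31) = 1

Step 2: Check divisibility.
Does 1 divide 43? 43 = 1 x 43, so yes.

By the theorem on linear Diophantine equations, 49u + 31v = 43 has integer solutions if and only if gcd(49, 31) divides 43. Since 1 | 43, solutions exist.

Yes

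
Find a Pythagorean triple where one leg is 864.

We need the other leg and hypotenuse such that 864² + x² = c².
Take x = 525, c = 1011: 864² + 525² = 746496 + 275625 = 1022121 = 1011² ✓
Triple: (525, 864, 1011)

(525, 864, 1011)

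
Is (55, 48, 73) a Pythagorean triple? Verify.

Compute a² + b² = 55² + 48² = 3025 + 2304 = 5329
Compute c² = 73² = 5329
Since 5329 = 5329, confirmed.

Yes, it is a Pythagorean triple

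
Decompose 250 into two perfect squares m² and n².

We need to find integers m, n > 0 such that m² + n² = 250.
Trying m = 5: n² = 250 - 5² = 250 - 25 = 225
n = 15
Check: 5² + 15² = 25 + 225 = 250 ✓

250 = 5² + 15²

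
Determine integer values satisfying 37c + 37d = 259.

Step 1: Check solvability.
gcd(37, 37) = 37
Since 37 divides 259, solutions exist.

Step 2: Apply extended Euclidean algorithm to find gcd.
We find integers such that 37*x0 + 37*y0 = 37

Step 3: Scale the particular solution.
Multiply by 259/37 = 7:
c = 0, d = 7

Step 4: Verify.
37*(0) + 37*(7) = 259 = 259 ✓

c = 0, d = 7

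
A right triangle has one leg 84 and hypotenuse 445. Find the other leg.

a² = c² - b² = 198025 - 7056 = 190969
a = 437

437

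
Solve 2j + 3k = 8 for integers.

Step 1: Check solvability.
gcd(2, 3) = 1
Since 1 divides 8, solutions exist.

Step 2: Apply extended Euclidean algorithm to find gcd.
We find integers such that 2*x0 + 3*y0 = 1

Step 3: Scale the particular solution.
Multiply by 8/1 = 8:
j = -8, k = 8

Step 4: Verify.
2*(-8) + 3*(8) = 8 = 8 ✓

j = -8, k = 8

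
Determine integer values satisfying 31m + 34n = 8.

Step 1: Check solvability.
gcd(31, 34) = 1
Since 1 divides 8, solutions exist.

Step 2: Apply extended Euclidean algorithm to find gcd.
We find integers such that 31*x0 + 34*y0 = 1

Step 3: Scale the particular solution.
Multiply by 8/1 = 8:
m = 88, n = -80

Step 4: Verify.
31*(88) + 34*(-80) = 8 = 8 ✓

m = 88, n = -80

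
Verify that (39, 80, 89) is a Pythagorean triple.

Compute a² + b²:
39² + 80² = 1521 + 6400 = 7921
Compute c²:
89² = 7921
Since 7921 = 7921, it is a Pythagorean triple.

Yes, it is a Pythagorean triple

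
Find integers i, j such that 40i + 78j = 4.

Step 1: Check solvability.
gcd(40, 78) = 2
Since 2 divides 4, solutions exist.

Step 2: Apply extended Euclidean algorithm to find gcd.
We find integers such that 40*x0 + 78*y0 = 2

Step 3: Scale the particular solution.
Multiply by 4/2 = 2:
i = 4, j = -2

Step 4: Verify.
40*(4) + 78*(-2) = 4 = 4 ✓

i = 4, j = -2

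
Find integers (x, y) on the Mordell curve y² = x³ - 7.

Try small integer x values and check whether x³ - 7 is a perfect square.
x = 2: x³ - 7 = 2³ - 7 = 8 - 7 = 1
Is 1 a perfect square? 1² = 1 ✓
So (x, y) = (2, -1) is a solution.

x = 2, y = -1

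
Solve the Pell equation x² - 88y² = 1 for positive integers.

We seek the smallest positive integers (x, y) with x² - 88y² = 1, i.e., x² = 88y² + 1.
Try successive y values:
y = 1: x² = 88·1² + 1 = 89, not a perfect square
y = 2: x² = 88·2² + 1 = 353, not a perfect square
y = 3: x² = 88·3² + 1 = 793, not a perfect square
... continuing the search (or via continued fractions) ...
y = 21: x² = 88·21² + 1 = 38809, x = 197 ✓

Verify: 197² - 88·21² = 38809 - 38808 = 1 ✓

x = 197, y = 21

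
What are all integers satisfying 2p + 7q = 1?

Step 1: Compute gcd(2, 7) = 1.
Since 1 divides 1, solutions exist.

Step 2: Find a particular solution using extended Euclidean algorithm.
We get p₀ = -3, q₀ = 1.
Check: 2*-3 + 7*1 = 1 = 1 ✓

Step 3: Write the general solution.
p = -3 + (7/1)t = -3 + 7t
q = 1 - (2/1)t = 1 - 2t
for any integer t.

p = -3 + 7t, q = 1 - 2t for integer t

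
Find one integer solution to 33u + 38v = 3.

Step 1: Check solvability.
gcd(33, 38) = 1
Since 1 divides 3, solutions exist.

Step 2: Apply extended Euclidean algorithm to find gcd.
We find integers such that 33*x0 + 38*y0 = 1

Step 3: Scale the particular solution.
Multiply by 3/1 = 3:
u = 45, v = -39

Step 4: Verify.
33*(45) + 38*(-39) = 3 = 3 ✓

u = 45, v = -39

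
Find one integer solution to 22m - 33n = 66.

Step 1: Check solvability.
gcd(22, 33) = 11
Since 11 divides 66, solutions exist.

Step 2: Apply extended Euclidean algorithm to find gcd.
We find integers such that 22*x0 + 33*y0 = 11

Step 3: Scale the particular solution.
Multiply by 66/11 = 6:
m = -6, n = -6

Step 4: Verify.
22*(-6) - 33*(-6) = 66 = 66 ✓

m = -6, n = -6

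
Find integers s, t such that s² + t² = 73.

We need to find integers s, t > 0 such that s² + t² = 73.
Trying s = 3: t² = 73 - 3² = 73 - 9 = 64
t = 8
Check: 3² + 8² = 9 + 64 = 73 ✓

73 = 3² + 8²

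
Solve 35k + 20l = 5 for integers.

Step 1: Check solvability.
gcd(35, 20) = 5
Since 5 divides 5, solutions exist.

Step 2: Apply extended Euclidean algorithm to find gcd.
We find integers such that 35*x0 + 20*y0 = 5

Step 3: Scale the particular solution.
Multiply by 5/5 = 1:
k = -1, l = 2

Step 4: Verify.
35*(-1) + 20*(2) = 5 = 5 ✓

k = -1, l = 2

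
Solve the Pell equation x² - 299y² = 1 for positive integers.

We seek the smallest positive integers (x, y) with x² - 299y² = 1, i.e., x² = 299y² + 1.
Try successive y values:
y = 1: x² = 299·1² + 1 = 300, not a perfect square
y = 2: x² = 299·2² + 1 = 1197, not a perfect square
y = 3: x² = 299·3² + 1 = 2692, not a perfect square
... continuing the search (or via continued fractions) ...
y = 24: x² = 299·24² + 1 = 172225, x = 415 ✓

Verify: 415² - 299·24² = 172225 - 172224 = 1 ✓

x = 415, y = 24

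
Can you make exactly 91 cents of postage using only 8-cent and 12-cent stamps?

We need non-negative x, y with 8x + 12y = 91.
gcd(8, 12) = 4, and 4 does not divide 91.
No integer solutions exist, so certainly no non-negative ones.

No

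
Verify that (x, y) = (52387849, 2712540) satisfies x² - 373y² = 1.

Compute x² = 52387849² = 2744486722846801
Compute 373y² = 373·2712540² = 373·7357873251600 = 2744486722846800
x² - 373y² = 2744486722846801 - 2744486722846800 = 1
Since this equals 1, (52387849, 2712540) is a solution.

Yes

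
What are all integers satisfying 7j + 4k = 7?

Step 1: Compute gcd(7, 4) = 1.
Since 1 divides 7, solutions exist.

Step 2: Find a particular solution using extended Euclidean algorithm.
We get j₀ = -7, k₀ = 14.
Check: 7*-7 + 4*14 = 7 = 7 ✓

Step 3: Write the general solution.
j = -7 + (4/1)t = -7 + 4t
k = 14 - (7/1)t = 14 - 7t
for any integer t.

j = -7 + 4t, k = 14 - 7t for integer t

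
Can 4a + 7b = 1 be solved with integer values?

Step 1: Compute gcd(4, 7).
gcd(4, 7) = 1

Step 2: Check divisibility.
Does 1 divide 1? 1 = 1 x 1, so yes.

By the theorem on linear Diophantine equations, 4a + 7b = 1 has integer solutions if and only if gcd(4, 7) divides 1. Since 1 | 1, solutions exist.

Yes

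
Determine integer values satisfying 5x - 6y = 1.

Step 1: Check solvability.
gcd(5, 6) = 1
Since 1 divides 1, solutions exist.

Step 2: Apply extended Euclidean algorithm to find gcd.
We find integers such that 5*x0 + 6*y0 = 1

Step 3: Scale the particular solution.
Multiply by 1/1 = 1:
x = -1, y = -1

Step 4: Verify.
5*(-1) - 6*(-1) = 1 = 1 ✓

x = -1, y = -1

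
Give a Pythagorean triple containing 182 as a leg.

We need the other leg and hypotenuse such that 182² + x² = c².
Take x = 120, c = 218: 182² + 120² = 33124 + 14400 = 47524 = 218² ✓
Triple: (182, 120, 218)

(182, 120, 218)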